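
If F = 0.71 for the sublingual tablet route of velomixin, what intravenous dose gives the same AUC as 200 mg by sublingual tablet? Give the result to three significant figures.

Systemic exposure from an extravascular dose = F × D_ev, so the equivalent IV dose is F × D_ev.
D_iv = F × D_ev = 0.71 × 200 = 142 mg

D_iv = 142 mg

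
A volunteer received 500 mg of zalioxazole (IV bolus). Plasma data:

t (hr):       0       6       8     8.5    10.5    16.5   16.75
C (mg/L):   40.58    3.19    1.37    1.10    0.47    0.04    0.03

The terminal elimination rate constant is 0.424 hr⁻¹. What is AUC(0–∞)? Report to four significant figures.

Trapezoidal AUC_0→16.75:
  [0→6]: (40.58+3.19)/2 × 6 = 131.31
  [6→8]: (3.19+1.37)/2 × 2 = 4.56
  [8→8.5]: (1.37+1.10)/2 × 0.5 = 0.6175
  [8.5→10.5]: (1.10+0.47)/2 × 2 = 1.57
  [10.5→16.5]: (0.47+0.04)/2 × 6 = 1.53
  [16.5→16.75]: (0.04+0.03)/2 × 0.25 = 0.00875
  Sum = 139.59625 mg/L·hr
Extrapolated tail: C_last / k_e = 0.03 / 0.424 = 0.071
AUC_0→∞ = 139.59625 + 0.071 = 139.66725 mg/L·hr

AUC = 139.7 mg/L·hr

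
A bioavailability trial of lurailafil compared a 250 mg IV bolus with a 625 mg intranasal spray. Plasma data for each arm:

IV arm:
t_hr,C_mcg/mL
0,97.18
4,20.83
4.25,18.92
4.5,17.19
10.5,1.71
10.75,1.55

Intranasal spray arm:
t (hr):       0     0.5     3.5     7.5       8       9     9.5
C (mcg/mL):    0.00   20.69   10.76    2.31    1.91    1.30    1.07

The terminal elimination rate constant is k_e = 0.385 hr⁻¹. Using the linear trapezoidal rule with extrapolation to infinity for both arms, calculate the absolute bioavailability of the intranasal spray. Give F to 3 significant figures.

F = 0.110

Trapezoidal AUC_0→10.75 (IV):
  [0→4]: (97.18+20.83)/2 × 4 = 236.02
  [4→4.25]: (20.83+18.92)/2 × 0.25 = 4.96875
  [4.25→4.5]: (18.92+17.19)/2 × 0.25 = 4.51375
  [4.5→10.5]: (17.19+1.71)/2 × 6 = 56.7
  [10.5→10.75]: (1.71+1.55)/2 × 0.25 = 0.4075
  Sum = 302.61 mcg/mL·hr
IV tail: 1.55/0.385 = 4.026; AUC_iv,0→∞ = 302.61 + 4.026 = 306.636 mcg/mL·hr
Trapezoidal AUC_0→9.5 (intranasal spray):
  [0→0.5]: (0.00+20.69)/2 × 0.5 = 5.1725
  [0.5→3.5]: (20.69+10.76)/2 × 3 = 47.175
  [3.5→7.5]: (10.76+2.31)/2 × 4 = 26.14
  [7.5→8]: (2.31+1.91)/2 × 0.5 = 1.055
  [8→9]: (1.91+1.30)/2 × 1 = 1.605
  [9→9.5]: (1.30+1.07)/2 × 0.5 = 0.5925
  Sum = 81.74 mcg/mL·hr
intranasal spray tail: 1.07/0.385 = 2.779; AUC_ev,0→∞ = 81.74 + 2.779 = 84.519 mcg/mL·hr
F = (AUC_ev/D_ev)/(AUC_iv/D_iv) = (84.519/625)/(306.636/250) = 0.1352304/1.226544 = 0.1103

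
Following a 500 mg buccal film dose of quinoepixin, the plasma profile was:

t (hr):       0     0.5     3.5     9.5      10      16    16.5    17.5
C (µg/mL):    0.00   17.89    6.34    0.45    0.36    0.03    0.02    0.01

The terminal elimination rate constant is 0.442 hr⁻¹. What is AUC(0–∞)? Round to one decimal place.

AUC = 62.6 µg/mL·hr

Trapezoidal AUC_0→17.5:
  [0→0.5]: (0.00+17.89)/2 × 0.5 = 4.4725
  [0.5→3.5]: (17.89+6.34)/2 × 3 = 36.345
  [3.5→9.5]: (6.34+0.45)/2 × 6 = 20.37
  [9.5→10]: (0.45+0.36)/2 × 0.5 = 0.2025
  [10→16]: (0.36+0.03)/2 × 6 = 1.17
  [16→16.5]: (0.03+0.02)/2 × 0.5 = 0.0125
  [16.5→17.5]: (0.02+0.01)/2 × 1 = 0.015
  Sum = 62.5875 µg/mL·hr
Extrapolated tail: C_last / k_e = 0.01 / 0.442 = 0.023
AUC_0→∞ = 62.5875 + 0.023 = 62.6105 µg/mL·hr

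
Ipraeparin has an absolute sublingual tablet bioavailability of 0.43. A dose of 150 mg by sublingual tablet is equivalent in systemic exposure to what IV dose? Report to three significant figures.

D_iv = 64.5 mg

Systemic exposure from an extravascular dose = F × D_ev, so the equivalent IV dose is F × D_ev.
D_iv = F × D_ev = 0.43 × 150 = 64.5 mg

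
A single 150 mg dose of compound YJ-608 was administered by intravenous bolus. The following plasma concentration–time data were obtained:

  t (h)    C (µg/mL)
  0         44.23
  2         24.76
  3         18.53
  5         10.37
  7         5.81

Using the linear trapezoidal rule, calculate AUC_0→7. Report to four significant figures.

AUC = 135.7 µg/mL·h

Trapezoidal AUC_0→7:
  [0→2]: (44.23+24.76)/2 × 2 = 68.99
  [2→3]: (24.76+18.53)/2 × 1 = 21.645
  [3→5]: (18.53+10.37)/2 × 2 = 28.9
  [5→7]: (10.37+5.81)/2 × 2 = 16.18
  Sum = 135.715 µg/mL·h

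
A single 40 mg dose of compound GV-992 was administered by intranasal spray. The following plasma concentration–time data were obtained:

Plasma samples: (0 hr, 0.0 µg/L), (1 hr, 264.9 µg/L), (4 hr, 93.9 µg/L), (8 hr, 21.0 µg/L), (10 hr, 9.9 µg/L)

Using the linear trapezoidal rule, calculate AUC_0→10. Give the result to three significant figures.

Trapezoidal AUC_0→10:
  [0→1]: (0.0+264.9)/2 × 1 = 132.45
  [1→4]: (264.9+93.9)/2 × 3 = 538.2
  [4→8]: (93.9+21.0)/2 × 4 = 229.8
  [8→10]: (21.0+9.9)/2 × 2 = 30.9
  Sum = 931.35 µg/L·hr

AUC = 931 µg/L·hr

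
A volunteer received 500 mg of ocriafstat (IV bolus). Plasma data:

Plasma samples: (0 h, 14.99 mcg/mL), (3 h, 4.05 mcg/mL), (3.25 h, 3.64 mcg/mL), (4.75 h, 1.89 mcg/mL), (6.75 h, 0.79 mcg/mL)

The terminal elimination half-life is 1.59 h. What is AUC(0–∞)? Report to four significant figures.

AUC = 38.16 mcg/mL·h

Trapezoidal AUC_0→6.75:
  [0→3]: (14.99+4.05)/2 × 3 = 28.56
  [3→3.25]: (4.05+3.64)/2 × 0.25 = 0.96125
  [3.25→4.75]: (3.64+1.89)/2 × 1.5 = 4.1475
  [4.75→6.75]: (1.89+0.79)/2 × 2 = 2.68
  Sum = 36.34875 mcg/mL·h
k_e = ln2 / t½ = 0.693147 / 1.59 = 0.4359 h^-1
Extrapolated tail: C_last / k_e = 0.79 / 0.4359 = 1.812
AUC_0→∞ = 36.34875 + 1.812 = 38.16075 mcg/mL·h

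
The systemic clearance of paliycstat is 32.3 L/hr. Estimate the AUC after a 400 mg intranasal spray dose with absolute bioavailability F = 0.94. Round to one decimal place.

AUC = 11.6 mg/L·hr

AUC_0→∞ = F × Dose / CL
        = 0.94 × 400 / 32.3 = 11.6409 mg/L·hr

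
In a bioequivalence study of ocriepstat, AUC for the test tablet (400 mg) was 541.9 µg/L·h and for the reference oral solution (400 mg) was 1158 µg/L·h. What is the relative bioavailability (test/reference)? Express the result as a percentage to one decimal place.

F_rel = 46.8%

F_rel = (AUC_test/D_test) / (AUC_ref/D_ref)
      = (541.9/400) / (1158/400)
      = 1.35475 / 2.895 = 0.4680 = 46.80%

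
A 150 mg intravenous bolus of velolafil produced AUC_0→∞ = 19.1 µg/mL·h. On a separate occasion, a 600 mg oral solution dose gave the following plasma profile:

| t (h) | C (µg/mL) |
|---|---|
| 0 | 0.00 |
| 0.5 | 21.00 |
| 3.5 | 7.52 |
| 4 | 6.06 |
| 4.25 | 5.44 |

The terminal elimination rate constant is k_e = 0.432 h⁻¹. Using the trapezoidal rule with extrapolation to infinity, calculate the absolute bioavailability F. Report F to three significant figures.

F = 0.857

Trapezoidal AUC_0→4.25 (oral solution):
  [0→0.5]: (0.00+21.00)/2 × 0.5 = 5.25
  [0.5→3.5]: (21.00+7.52)/2 × 3 = 42.78
  [3.5→4]: (7.52+6.06)/2 × 0.5 = 3.395
  [4→4.25]: (6.06+5.44)/2 × 0.25 = 1.4375
  Sum = 52.8625 µg/mL·h
Tail: C_last/k_e = 5.44/0.432 = 12.593
AUC_0→∞ (oral solution) = 52.8625 + 12.593 = 65.4555 µg/mL·h
F = (AUC_ev/D_ev)/(AUC_iv/D_iv) = (65.4555/600)/(19.1/150) = 0.1090925/0.127333 = 0.8567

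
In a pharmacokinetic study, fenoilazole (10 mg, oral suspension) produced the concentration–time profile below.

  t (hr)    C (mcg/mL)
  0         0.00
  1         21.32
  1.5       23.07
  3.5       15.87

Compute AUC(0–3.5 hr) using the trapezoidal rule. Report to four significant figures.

AUC = 60.70 mcg/mL·hr

Trapezoidal AUC_0→3.5:
  [0→1]: (0.00+21.32)/2 × 1 = 10.66
  [1→1.5]: (21.32+23.07)/2 × 0.5 = 11.0975
  [1.5→3.5]: (23.07+15.87)/2 × 2 = 38.94
  Sum = 60.6975 mcg/mL·hr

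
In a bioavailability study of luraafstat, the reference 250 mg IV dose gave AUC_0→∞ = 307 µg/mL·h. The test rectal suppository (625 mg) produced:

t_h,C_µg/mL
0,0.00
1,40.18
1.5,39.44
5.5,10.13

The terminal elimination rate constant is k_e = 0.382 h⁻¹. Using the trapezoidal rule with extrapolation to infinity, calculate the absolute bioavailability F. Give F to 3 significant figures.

Trapezoidal AUC_0→5.5 (rectal suppository):
  [0→1]: (0.00+40.18)/2 × 1 = 20.09
  [1→1.5]: (40.18+39.44)/2 × 0.5 = 19.905
  [1.5→5.5]: (39.44+10.13)/2 × 4 = 99.14
  Sum = 139.135 µg/mL·h
Tail: C_last/k_e = 10.13/0.382 = 26.518
AUC_0→∞ (rectal suppository) = 139.135 + 26.518 = 165.653 µg/mL·h
F = (AUC_ev/D_ev)/(AUC_iv/D_iv) = (165.653/625)/(307/250) = 0.2650448/1.228 = 0.2158

F = 0.216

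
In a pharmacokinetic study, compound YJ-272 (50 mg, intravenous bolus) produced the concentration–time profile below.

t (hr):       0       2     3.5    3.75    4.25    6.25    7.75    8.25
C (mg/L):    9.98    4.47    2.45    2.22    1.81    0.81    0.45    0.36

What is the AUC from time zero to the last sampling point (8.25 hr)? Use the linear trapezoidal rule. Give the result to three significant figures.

Trapezoidal AUC_0→8.25:
  [0→2]: (9.98+4.47)/2 × 2 = 14.45
  [2→3.5]: (4.47+2.45)/2 × 1.5 = 5.19
  [3.5→3.75]: (2.45+2.22)/2 × 0.25 = 0.58375
  [3.75→4.25]: (2.22+1.81)/2 × 0.5 = 1.0075
  [4.25→6.25]: (1.81+0.81)/2 × 2 = 2.62
  [6.25→7.75]: (0.81+0.45)/2 × 1.5 = 0.945
  [7.75→8.25]: (0.45+0.36)/2 × 0.5 = 0.2025
  Sum = 24.99875 mg/L·hr

AUC = 25.0 mg/L·hr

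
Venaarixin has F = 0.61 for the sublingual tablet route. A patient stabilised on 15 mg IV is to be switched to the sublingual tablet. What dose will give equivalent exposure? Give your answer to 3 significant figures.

D_sublingual = 24.6 mg

For equal systemic exposure: F × D_ev = D_iv
D_ev = D_iv / F = 15 / 0.61 = 24.5902 mg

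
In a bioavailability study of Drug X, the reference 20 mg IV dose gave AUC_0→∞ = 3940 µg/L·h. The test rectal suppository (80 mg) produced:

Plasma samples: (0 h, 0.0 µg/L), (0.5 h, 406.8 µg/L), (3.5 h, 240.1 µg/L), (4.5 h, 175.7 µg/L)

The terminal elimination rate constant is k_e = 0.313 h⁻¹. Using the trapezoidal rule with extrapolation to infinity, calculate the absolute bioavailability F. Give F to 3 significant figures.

F = 0.117

Trapezoidal AUC_0→4.5 (rectal suppository):
  [0→0.5]: (0.0+406.8)/2 × 0.5 = 101.7
  [0.5→3.5]: (406.8+240.1)/2 × 3 = 970.35
  [3.5→4.5]: (240.1+175.7)/2 × 1 = 207.9
  Sum = 1279.95 µg/L·h
Tail: C_last/k_e = 175.7/0.313 = 561.342
AUC_0→∞ (rectal suppository) = 1279.95 + 561.342 = 1841.292 µg/L·h
F = (AUC_ev/D_ev)/(AUC_iv/D_iv) = (1841.292/80)/(3940/20) = 23.01615/197 = 0.1168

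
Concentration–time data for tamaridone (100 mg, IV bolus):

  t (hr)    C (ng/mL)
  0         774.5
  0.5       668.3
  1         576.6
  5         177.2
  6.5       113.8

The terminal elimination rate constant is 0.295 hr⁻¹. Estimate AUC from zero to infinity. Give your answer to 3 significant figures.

Trapezoidal AUC_0→6.5:
  [0→0.5]: (774.5+668.3)/2 × 0.5 = 360.7
  [0.5→1]: (668.3+576.6)/2 × 0.5 = 311.225
  [1→5]: (576.6+177.2)/2 × 4 = 1507.6
  [5→6.5]: (177.2+113.8)/2 × 1.5 = 218.25
  Sum = 2397.775 ng/mL·hr
Extrapolated tail: C_last / k_e = 113.8 / 0.295 = 385.763
AUC_0→∞ = 2397.775 + 385.763 = 2783.538 ng/mL·hr

AUC = 2780 ng/mL·hr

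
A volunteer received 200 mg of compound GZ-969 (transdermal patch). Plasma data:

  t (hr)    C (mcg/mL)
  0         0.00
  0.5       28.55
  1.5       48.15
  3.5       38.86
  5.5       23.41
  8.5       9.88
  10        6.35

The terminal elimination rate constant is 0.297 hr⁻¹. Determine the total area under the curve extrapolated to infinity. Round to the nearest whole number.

Trapezoidal AUC_0→10:
  [0→0.5]: (0.00+28.55)/2 × 0.5 = 7.1375
  [0.5→1.5]: (28.55+48.15)/2 × 1 = 38.35
  [1.5→3.5]: (48.15+38.86)/2 × 2 = 87.01
  [3.5→5.5]: (38.86+23.41)/2 × 2 = 62.27
  [5.5→8.5]: (23.41+9.88)/2 × 3 = 49.935
  [8.5→10]: (9.88+6.35)/2 × 1.5 = 12.1725
  Sum = 256.875 mcg/mL·hr
Extrapolated tail: C_last / k_e = 6.35 / 0.297 = 21.380
AUC_0→∞ = 256.875 + 21.380 = 278.255 mcg/mL·hr

AUC = 278 mcg/mL·hr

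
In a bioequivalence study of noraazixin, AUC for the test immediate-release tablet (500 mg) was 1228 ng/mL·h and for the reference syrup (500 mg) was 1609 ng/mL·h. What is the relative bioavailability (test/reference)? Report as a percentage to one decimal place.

F_rel = 76.3%

F_rel = (AUC_test/D_test) / (AUC_ref/D_ref)
      = (1228/500) / (1609/500)
      = 2.456 / 3.218 = 0.7632 = 76.32%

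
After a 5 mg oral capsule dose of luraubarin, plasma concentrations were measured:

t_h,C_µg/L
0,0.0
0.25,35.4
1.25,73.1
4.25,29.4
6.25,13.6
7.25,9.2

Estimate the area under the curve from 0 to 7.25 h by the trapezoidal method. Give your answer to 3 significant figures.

AUC = 267 µg/L·h

Trapezoidal AUC_0→7.25:
  [0→0.25]: (0.0+35.4)/2 × 0.25 = 4.425
  [0.25→1.25]: (35.4+73.1)/2 × 1 = 54.25
  [1.25→4.25]: (73.1+29.4)/2 × 3 = 153.75
  [4.25→6.25]: (29.4+13.6)/2 × 2 = 43.0
  [6.25→7.25]: (13.6+9.2)/2 × 1 = 11.4
  Sum = 266.825 µg/L·h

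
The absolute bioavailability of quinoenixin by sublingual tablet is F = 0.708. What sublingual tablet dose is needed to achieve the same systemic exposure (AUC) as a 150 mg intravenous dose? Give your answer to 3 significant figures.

For equal systemic exposure: F × D_ev = D_iv
D_ev = D_iv / F = 150 / 0.708 = 211.864 mg

D_sublingual = 212 mg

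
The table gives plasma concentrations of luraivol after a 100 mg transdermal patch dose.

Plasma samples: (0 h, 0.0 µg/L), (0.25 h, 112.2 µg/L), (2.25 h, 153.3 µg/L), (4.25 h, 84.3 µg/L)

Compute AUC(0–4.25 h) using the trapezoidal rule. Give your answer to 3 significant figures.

AUC = 517 µg/L·h

Trapezoidal AUC_0→4.25:
  [0→0.25]: (0.0+112.2)/2 × 0.25 = 14.025
  [0.25→2.25]: (112.2+153.3)/2 × 2 = 265.5
  [2.25→4.25]: (153.3+84.3)/2 × 2 = 237.6
  Sum = 517.125 µg/L·h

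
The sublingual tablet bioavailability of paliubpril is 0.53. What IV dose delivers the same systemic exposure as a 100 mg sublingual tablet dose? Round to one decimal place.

D_iv = 53.0 mg

Systemic exposure from an extravascular dose = F × D_ev, so the equivalent IV dose is F × D_ev.
D_iv = F × D_ev = 0.53 × 100 = 53 mg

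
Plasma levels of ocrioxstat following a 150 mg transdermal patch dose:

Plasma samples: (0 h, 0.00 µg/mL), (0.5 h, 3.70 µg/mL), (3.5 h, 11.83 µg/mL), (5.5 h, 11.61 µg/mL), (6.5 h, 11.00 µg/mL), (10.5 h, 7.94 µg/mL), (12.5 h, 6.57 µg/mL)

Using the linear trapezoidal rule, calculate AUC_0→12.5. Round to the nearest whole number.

Trapezoidal AUC_0→12.5:
  [0→0.5]: (0.00+3.70)/2 × 0.5 = 0.925
  [0.5→3.5]: (3.70+11.83)/2 × 3 = 23.295
  [3.5→5.5]: (11.83+11.61)/2 × 2 = 23.44
  [5.5→6.5]: (11.61+11.00)/2 × 1 = 11.305
  [6.5→10.5]: (11.00+7.94)/2 × 4 = 37.88
  [10.5→12.5]: (7.94+6.57)/2 × 2 = 14.51
  Sum = 111.355 µg/mL·h

AUC = 111 µg/mL·h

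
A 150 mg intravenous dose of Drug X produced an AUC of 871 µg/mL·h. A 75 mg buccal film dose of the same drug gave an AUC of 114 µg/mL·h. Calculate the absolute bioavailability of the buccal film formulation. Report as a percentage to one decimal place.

F = 26.2%

F = (AUC_ev / D_ev) / (AUC_iv / D_iv)
  = (114/75) / (871/150)
  = 1.52 / 5.80667 = 0.2618
  = 26.18%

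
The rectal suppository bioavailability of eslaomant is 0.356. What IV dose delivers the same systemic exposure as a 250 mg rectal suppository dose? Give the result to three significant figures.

D_iv = 89.0 mg

Systemic exposure from an extravascular dose = F × D_ev, so the equivalent IV dose is F × D_ev.
D_iv = F × D_ev = 0.356 × 250 = 89 mg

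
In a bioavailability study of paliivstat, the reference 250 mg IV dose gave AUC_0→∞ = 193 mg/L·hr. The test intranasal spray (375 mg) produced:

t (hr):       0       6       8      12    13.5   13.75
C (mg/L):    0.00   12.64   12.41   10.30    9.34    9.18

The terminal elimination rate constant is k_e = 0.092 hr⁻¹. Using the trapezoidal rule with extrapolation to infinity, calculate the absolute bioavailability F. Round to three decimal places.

Trapezoidal AUC_0→13.75 (intranasal spray):
  [0→6]: (0.00+12.64)/2 × 6 = 37.92
  [6→8]: (12.64+12.41)/2 × 2 = 25.05
  [8→12]: (12.41+10.30)/2 × 4 = 45.42
  [12→13.5]: (10.30+9.34)/2 × 1.5 = 14.73
  [13.5→13.75]: (9.34+9.18)/2 × 0.25 = 2.315
  Sum = 125.435 mg/L·hr
Tail: C_last/k_e = 9.18/0.092 = 99.783
AUC_0→∞ (intranasal spray) = 125.435 + 99.783 = 225.218 mg/L·hr
F = (AUC_ev/D_ev)/(AUC_iv/D_iv) = (225.218/375)/(193/250) = 0.600581/0.772 = 0.7780

F = 0.778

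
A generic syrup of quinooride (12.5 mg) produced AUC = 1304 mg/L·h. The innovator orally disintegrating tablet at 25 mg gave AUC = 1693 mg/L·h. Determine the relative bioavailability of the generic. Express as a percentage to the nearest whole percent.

F_rel = 154%

F_rel = (AUC_test/D_test) / (AUC_ref/D_ref)
      = (1304/12.5) / (1693/25)
      = 104.32 / 67.72 = 1.5405 = 154.05%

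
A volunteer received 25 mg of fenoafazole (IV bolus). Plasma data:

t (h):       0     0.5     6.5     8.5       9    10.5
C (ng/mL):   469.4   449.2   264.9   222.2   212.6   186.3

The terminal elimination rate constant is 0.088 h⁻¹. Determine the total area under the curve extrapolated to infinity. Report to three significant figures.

Trapezoidal AUC_0→10.5:
  [0→0.5]: (469.4+449.2)/2 × 0.5 = 229.65
  [0.5→6.5]: (449.2+264.9)/2 × 6 = 2142.3
  [6.5→8.5]: (264.9+222.2)/2 × 2 = 487.1
  [8.5→9]: (222.2+212.6)/2 × 0.5 = 108.7
  [9→10.5]: (212.6+186.3)/2 × 1.5 = 299.175
  Sum = 3266.925 ng/mL·h
Extrapolated tail: C_last / k_e = 186.3 / 0.088 = 2117.045
AUC_0→∞ = 3266.925 + 2117.045 = 5383.97 ng/mL·h

AUC = 5380 ng/mL·h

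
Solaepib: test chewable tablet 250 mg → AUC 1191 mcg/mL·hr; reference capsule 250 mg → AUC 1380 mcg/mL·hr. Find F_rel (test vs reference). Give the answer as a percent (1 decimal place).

F_rel = (AUC_test/D_test) / (AUC_ref/D_ref)
      = (1191/250) / (1380/250)
      = 4.764 / 5.52 = 0.8630 = 86.30%

F_rel = 86.3%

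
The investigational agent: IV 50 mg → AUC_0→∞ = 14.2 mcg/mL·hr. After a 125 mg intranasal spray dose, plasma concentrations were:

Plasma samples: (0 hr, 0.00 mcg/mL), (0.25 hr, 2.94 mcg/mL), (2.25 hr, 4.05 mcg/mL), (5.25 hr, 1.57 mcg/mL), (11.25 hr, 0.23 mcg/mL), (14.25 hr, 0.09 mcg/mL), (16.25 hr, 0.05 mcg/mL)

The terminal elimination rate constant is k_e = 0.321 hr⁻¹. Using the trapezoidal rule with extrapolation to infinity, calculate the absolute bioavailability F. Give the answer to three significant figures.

F = 0.619

Trapezoidal AUC_0→16.25 (intranasal spray):
  [0→0.25]: (0.00+2.94)/2 × 0.25 = 0.3675
  [0.25→2.25]: (2.94+4.05)/2 × 2 = 6.99
  [2.25→5.25]: (4.05+1.57)/2 × 3 = 8.43
  [5.25→11.25]: (1.57+0.23)/2 × 6 = 5.4
  [11.25→14.25]: (0.23+0.09)/2 × 3 = 0.48
  [14.25→16.25]: (0.09+0.05)/2 × 2 = 0.14
  Sum = 21.8075 mcg/mL·hr
Tail: C_last/k_e = 0.05/0.321 = 0.156
AUC_0→∞ (intranasal spray) = 21.8075 + 0.156 = 21.9635 mcg/mL·hr
F = (AUC_ev/D_ev)/(AUC_iv/D_iv) = (21.9635/125)/(14.2/50) = 0.175708/0.284 = 0.6187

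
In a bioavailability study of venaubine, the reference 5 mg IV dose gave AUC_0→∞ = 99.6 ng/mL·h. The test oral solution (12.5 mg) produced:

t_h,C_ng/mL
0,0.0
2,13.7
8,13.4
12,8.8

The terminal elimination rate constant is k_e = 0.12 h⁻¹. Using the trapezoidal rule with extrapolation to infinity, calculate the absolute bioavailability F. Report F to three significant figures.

F = 0.854

Trapezoidal AUC_0→12 (oral solution):
  [0→2]: (0.0+13.7)/2 × 2 = 13.7
  [2→8]: (13.7+13.4)/2 × 6 = 81.3
  [8→12]: (13.4+8.8)/2 × 4 = 44.4
  Sum = 139.4 ng/mL·h
Tail: C_last/k_e = 8.8/0.12 = 73.333
AUC_0→∞ (oral solution) = 139.4 + 73.333 = 212.733 ng/mL·h
F = (AUC_ev/D_ev)/(AUC_iv/D_iv) = (212.733/12.5)/(99.6/5) = 17.01864/19.92 = 0.8543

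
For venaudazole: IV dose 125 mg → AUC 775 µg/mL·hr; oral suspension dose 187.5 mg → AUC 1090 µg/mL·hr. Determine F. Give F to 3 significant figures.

F = 0.938

F = (AUC_ev / D_ev) / (AUC_iv / D_iv)
  = (1090/187.5) / (775/125)
  = 5.81333 / 6.2 = 0.9376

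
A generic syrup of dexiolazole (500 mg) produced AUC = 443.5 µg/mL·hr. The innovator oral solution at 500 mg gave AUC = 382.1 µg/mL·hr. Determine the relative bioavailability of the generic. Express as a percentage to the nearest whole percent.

F_rel = 116%

F_rel = (AUC_test/D_test) / (AUC_ref/D_ref)
      = (443.5/500) / (382.1/500)
      = 0.887 / 0.7642 = 1.1607 = 116.07%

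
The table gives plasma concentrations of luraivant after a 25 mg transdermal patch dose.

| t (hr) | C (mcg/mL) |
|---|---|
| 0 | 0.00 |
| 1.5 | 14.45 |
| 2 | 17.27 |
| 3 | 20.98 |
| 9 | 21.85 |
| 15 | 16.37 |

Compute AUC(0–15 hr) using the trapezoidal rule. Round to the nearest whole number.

AUC = 281 mcg/mL·hr

Trapezoidal AUC_0→15:
  [0→1.5]: (0.00+14.45)/2 × 1.5 = 10.8375
  [1.5→2]: (14.45+17.27)/2 × 0.5 = 7.93
  [2→3]: (17.27+20.98)/2 × 1 = 19.125
  [3→9]: (20.98+21.85)/2 × 6 = 128.49
  [9→15]: (21.85+16.37)/2 × 6 = 114.66
  Sum = 281.0425 mcg/mL·hr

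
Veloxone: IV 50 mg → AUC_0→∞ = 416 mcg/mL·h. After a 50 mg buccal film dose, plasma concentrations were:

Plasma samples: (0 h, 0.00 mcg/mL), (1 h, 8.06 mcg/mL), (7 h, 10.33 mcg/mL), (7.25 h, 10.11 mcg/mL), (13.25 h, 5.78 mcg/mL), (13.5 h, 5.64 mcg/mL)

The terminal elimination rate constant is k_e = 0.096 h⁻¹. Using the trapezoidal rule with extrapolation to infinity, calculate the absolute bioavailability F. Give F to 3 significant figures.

Trapezoidal AUC_0→13.5 (buccal film):
  [0→1]: (0.00+8.06)/2 × 1 = 4.03
  [1→7]: (8.06+10.33)/2 × 6 = 55.17
  [7→7.25]: (10.33+10.11)/2 × 0.25 = 2.555
  [7.25→13.25]: (10.11+5.78)/2 × 6 = 47.67
  [13.25→13.5]: (5.78+5.64)/2 × 0.25 = 1.4275
  Sum = 110.8525 mcg/mL·h
Tail: C_last/k_e = 5.64/0.096 = 58.750
AUC_0→∞ (buccal film) = 110.8525 + 58.750 = 169.6025 mcg/mL·h
F = (AUC_ev/D_ev)/(AUC_iv/D_iv) = (169.6025/50)/(416/50) = 3.39205/8.32 = 0.4077

F = 0.408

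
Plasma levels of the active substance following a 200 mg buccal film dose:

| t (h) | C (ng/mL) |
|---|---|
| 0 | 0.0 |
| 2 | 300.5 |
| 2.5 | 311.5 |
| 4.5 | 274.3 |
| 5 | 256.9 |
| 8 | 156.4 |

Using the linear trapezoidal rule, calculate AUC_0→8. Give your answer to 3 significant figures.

AUC = 1790 ng/mL·h

Trapezoidal AUC_0→8:
  [0→2]: (0.0+300.5)/2 × 2 = 300.5
  [2→2.5]: (300.5+311.5)/2 × 0.5 = 153.0
  [2.5→4.5]: (311.5+274.3)/2 × 2 = 585.8
  [4.5→5]: (274.3+256.9)/2 × 0.5 = 132.8
  [5→8]: (256.9+156.4)/2 × 3 = 619.95
  Sum = 1792.05 ng/mL·h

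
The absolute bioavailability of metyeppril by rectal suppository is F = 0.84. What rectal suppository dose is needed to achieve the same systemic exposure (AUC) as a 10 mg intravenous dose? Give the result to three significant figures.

D_rectal = 11.9 mg

For equal systemic exposure: F × D_ev = D_iv
D_ev = D_iv / F = 10 / 0.84 = 11.9048 mg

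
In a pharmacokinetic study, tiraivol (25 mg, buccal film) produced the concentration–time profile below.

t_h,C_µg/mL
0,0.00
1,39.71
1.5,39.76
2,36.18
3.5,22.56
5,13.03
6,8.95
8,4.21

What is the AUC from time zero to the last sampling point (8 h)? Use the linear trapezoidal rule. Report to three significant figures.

AUC = 154 µg/mL·h

Trapezoidal AUC_0→8:
  [0→1]: (0.00+39.71)/2 × 1 = 19.855
  [1→1.5]: (39.71+39.76)/2 × 0.5 = 19.8675
  [1.5→2]: (39.76+36.18)/2 × 0.5 = 18.985
  [2→3.5]: (36.18+22.56)/2 × 1.5 = 44.055
  [3.5→5]: (22.56+13.03)/2 × 1.5 = 26.6925
  [5→6]: (13.03+8.95)/2 × 1 = 10.99
  [6→8]: (8.95+4.21)/2 × 2 = 13.16
  Sum = 153.605 µg/mL·h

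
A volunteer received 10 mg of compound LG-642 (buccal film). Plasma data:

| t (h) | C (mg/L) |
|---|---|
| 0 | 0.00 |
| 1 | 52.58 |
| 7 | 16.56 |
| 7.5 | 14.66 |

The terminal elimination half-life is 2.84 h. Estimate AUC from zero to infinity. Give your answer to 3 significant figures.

AUC = 302 mg/L·h

Trapezoidal AUC_0→7.5:
  [0→1]: (0.00+52.58)/2 × 1 = 26.29
  [1→7]: (52.58+16.56)/2 × 6 = 207.42
  [7→7.5]: (16.56+14.66)/2 × 0.5 = 7.805
  Sum = 241.515 mg/L·h
k_e = ln2 / t½ = 0.693147 / 2.84 = 0.2441 h^-1
Extrapolated tail: C_last / k_e = 14.66 / 0.2441 = 60.057
AUC_0→∞ = 241.515 + 60.057 = 301.572 mg/L·h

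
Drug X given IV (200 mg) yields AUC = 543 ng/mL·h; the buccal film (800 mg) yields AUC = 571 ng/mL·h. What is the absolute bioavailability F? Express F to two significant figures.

F = (AUC_ev / D_ev) / (AUC_iv / D_iv)
  = (571/800) / (543/200)
  = 0.71375 / 2.715 = 0.2629

F = 0.26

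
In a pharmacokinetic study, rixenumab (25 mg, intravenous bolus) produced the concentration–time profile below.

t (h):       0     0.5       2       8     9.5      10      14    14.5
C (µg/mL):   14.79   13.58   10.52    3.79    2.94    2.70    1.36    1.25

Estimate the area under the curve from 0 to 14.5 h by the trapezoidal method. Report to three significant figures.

Trapezoidal AUC_0→14.5:
  [0→0.5]: (14.79+13.58)/2 × 0.5 = 7.0925
  [0.5→2]: (13.58+10.52)/2 × 1.5 = 18.075
  [2→8]: (10.52+3.79)/2 × 6 = 42.93
  [8→9.5]: (3.79+2.94)/2 × 1.5 = 5.0475
  [9.5→10]: (2.94+2.70)/2 × 0.5 = 1.41
  [10→14]: (2.70+1.36)/2 × 4 = 8.12
  [14→14.5]: (1.36+1.25)/2 × 0.5 = 0.6525
  Sum = 83.3275 µg/mL·h

AUC = 83.3 µg/mL·h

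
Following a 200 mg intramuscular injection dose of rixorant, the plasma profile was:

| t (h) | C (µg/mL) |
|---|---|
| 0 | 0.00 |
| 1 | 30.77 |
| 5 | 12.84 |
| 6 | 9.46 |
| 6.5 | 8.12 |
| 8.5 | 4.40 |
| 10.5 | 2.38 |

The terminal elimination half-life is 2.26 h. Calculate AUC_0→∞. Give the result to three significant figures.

Trapezoidal AUC_0→10.5:
  [0→1]: (0.00+30.77)/2 × 1 = 15.385
  [1→5]: (30.77+12.84)/2 × 4 = 87.22
  [5→6]: (12.84+9.46)/2 × 1 = 11.15
  [6→6.5]: (9.46+8.12)/2 × 0.5 = 4.395
  [6.5→8.5]: (8.12+4.40)/2 × 2 = 12.52
  [8.5→10.5]: (4.40+2.38)/2 × 2 = 6.78
  Sum = 137.45 µg/mL·h
k_e = ln2 / t½ = 0.693147 / 2.26 = 0.3067 h^-1
Extrapolated tail: C_last / k_e = 2.38 / 0.3067 = 7.760
AUC_0→∞ = 137.45 + 7.760 = 145.21 µg/mL·h

AUC = 145 µg/mL·h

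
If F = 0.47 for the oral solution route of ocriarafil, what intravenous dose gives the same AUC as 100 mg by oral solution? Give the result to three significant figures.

Systemic exposure from an extravascular dose = F × D_ev, so the equivalent IV dose is F × D_ev.
D_iv = F × D_ev = 0.47 × 100 = 47 mg

D_iv = 47.0 mg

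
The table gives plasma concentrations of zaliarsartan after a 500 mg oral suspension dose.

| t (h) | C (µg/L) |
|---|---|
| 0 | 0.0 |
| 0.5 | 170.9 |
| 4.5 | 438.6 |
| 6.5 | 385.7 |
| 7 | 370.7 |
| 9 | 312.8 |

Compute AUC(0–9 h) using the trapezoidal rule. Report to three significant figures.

AUC = 2960 µg/L·h

Trapezoidal AUC_0→9:
  [0→0.5]: (0.0+170.9)/2 × 0.5 = 42.725
  [0.5→4.5]: (170.9+438.6)/2 × 4 = 1219.0
  [4.5→6.5]: (438.6+385.7)/2 × 2 = 824.3
  [6.5→7]: (385.7+370.7)/2 × 0.5 = 189.1
  [7→9]: (370.7+312.8)/2 × 2 = 683.5
  Sum = 2958.625 µg/L·h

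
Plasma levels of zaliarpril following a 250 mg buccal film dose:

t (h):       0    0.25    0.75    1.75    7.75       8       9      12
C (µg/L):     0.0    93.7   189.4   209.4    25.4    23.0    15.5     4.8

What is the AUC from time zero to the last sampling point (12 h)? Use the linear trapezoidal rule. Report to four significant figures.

AUC = 1042 µg/L·h

Trapezoidal AUC_0→12:
  [0→0.25]: (0.0+93.7)/2 × 0.25 = 11.7125
  [0.25→0.75]: (93.7+189.4)/2 × 0.5 = 70.775
  [0.75→1.75]: (189.4+209.4)/2 × 1 = 199.4
  [1.75→7.75]: (209.4+25.4)/2 × 6 = 704.4
  [7.75→8]: (25.4+23.0)/2 × 0.25 = 6.05
  [8→9]: (23.0+15.5)/2 × 1 = 19.25
  [9→12]: (15.5+4.8)/2 × 3 = 30.45
  Sum = 1042.0375 µg/L·h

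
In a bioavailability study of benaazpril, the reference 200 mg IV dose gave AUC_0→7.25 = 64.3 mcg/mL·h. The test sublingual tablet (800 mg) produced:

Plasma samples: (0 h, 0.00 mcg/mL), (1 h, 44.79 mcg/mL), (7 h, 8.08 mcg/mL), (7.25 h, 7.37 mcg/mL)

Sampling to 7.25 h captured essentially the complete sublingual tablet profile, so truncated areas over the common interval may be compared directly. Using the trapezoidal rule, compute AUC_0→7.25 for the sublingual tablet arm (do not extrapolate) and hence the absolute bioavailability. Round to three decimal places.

Trapezoidal AUC_0→7.25 (sublingual tablet):
  [0→1]: (0.00+44.79)/2 × 1 = 22.395
  [1→7]: (44.79+8.08)/2 × 6 = 158.61
  [7→7.25]: (8.08+7.37)/2 × 0.25 = 1.93125
  Sum = 182.93625 mcg/mL·h
F = (AUC_ev/D_ev)/(AUC_iv/D_iv) = (182.93625/800)/(64.3/200) = 0.22867/0.3215 = 0.7113

F = 0.711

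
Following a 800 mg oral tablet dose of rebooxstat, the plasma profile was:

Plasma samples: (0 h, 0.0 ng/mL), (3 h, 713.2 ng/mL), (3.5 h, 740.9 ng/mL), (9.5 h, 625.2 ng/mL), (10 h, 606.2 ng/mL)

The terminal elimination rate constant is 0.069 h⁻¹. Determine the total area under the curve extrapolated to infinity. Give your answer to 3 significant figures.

Trapezoidal AUC_0→10:
  [0→3]: (0.0+713.2)/2 × 3 = 1069.8
  [3→3.5]: (713.2+740.9)/2 × 0.5 = 363.525
  [3.5→9.5]: (740.9+625.2)/2 × 6 = 4098.3
  [9.5→10]: (625.2+606.2)/2 × 0.5 = 307.85
  Sum = 5839.475 ng/mL·h
Extrapolated tail: C_last / k_e = 606.2 / 0.069 = 8785.507
AUC_0→∞ = 5839.475 + 8785.507 = 14624.982 ng/mL·h

AUC = 14600 ng/mL·h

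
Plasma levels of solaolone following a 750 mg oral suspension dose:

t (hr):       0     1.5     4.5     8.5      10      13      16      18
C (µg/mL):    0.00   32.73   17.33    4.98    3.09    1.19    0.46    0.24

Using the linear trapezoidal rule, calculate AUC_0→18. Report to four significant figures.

Trapezoidal AUC_0→18:
  [0→1.5]: (0.00+32.73)/2 × 1.5 = 24.5475
  [1.5→4.5]: (32.73+17.33)/2 × 3 = 75.09
  [4.5→8.5]: (17.33+4.98)/2 × 4 = 44.62
  [8.5→10]: (4.98+3.09)/2 × 1.5 = 6.0525
  [10→13]: (3.09+1.19)/2 × 3 = 6.42
  [13→16]: (1.19+0.46)/2 × 3 = 2.475
  [16→18]: (0.46+0.24)/2 × 2 = 0.7
  Sum = 159.905 µg/mL·hr

AUC = 159.9 µg/mL·hr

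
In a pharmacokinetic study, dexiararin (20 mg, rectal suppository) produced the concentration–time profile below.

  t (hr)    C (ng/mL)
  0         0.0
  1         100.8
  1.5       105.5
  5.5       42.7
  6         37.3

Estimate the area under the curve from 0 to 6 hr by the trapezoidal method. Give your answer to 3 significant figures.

Trapezoidal AUC_0→6:
  [0→1]: (0.0+100.8)/2 × 1 = 50.4
  [1→1.5]: (100.8+105.5)/2 × 0.5 = 51.575
  [1.5→5.5]: (105.5+42.7)/2 × 4 = 296.4
  [5.5→6]: (42.7+37.3)/2 × 0.5 = 20.0
  Sum = 418.375 ng/mL·hr

AUC = 418 ng/mL·hr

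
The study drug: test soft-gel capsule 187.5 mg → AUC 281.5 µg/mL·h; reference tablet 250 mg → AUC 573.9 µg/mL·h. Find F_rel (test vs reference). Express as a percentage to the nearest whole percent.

F_rel = 65%

F_rel = (AUC_test/D_test) / (AUC_ref/D_ref)
      = (281.5/187.5) / (573.9/250)
      = 1.50133 / 2.2956 = 0.6540 = 65.40%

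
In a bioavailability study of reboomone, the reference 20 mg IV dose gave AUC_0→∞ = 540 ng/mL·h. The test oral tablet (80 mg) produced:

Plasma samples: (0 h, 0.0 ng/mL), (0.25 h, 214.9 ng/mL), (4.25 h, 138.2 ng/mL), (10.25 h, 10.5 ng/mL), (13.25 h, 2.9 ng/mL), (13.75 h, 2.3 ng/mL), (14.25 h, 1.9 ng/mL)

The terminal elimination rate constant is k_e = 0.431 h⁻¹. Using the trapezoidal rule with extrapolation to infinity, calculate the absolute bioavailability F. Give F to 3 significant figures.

F = 0.558

Trapezoidal AUC_0→14.25 (oral tablet):
  [0→0.25]: (0.0+214.9)/2 × 0.25 = 26.8625
  [0.25→4.25]: (214.9+138.2)/2 × 4 = 706.2
  [4.25→10.25]: (138.2+10.5)/2 × 6 = 446.1
  [10.25→13.25]: (10.5+2.9)/2 × 3 = 20.1
  [13.25→13.75]: (2.9+2.3)/2 × 0.5 = 1.3
  [13.75→14.25]: (2.3+1.9)/2 × 0.5 = 1.05
  Sum = 1201.6125 ng/mL·h
Tail: C_last/k_e = 1.9/0.431 = 4.408
AUC_0→∞ (oral tablet) = 1201.6125 + 4.408 = 1206.0205 ng/mL·h
F = (AUC_ev/D_ev)/(AUC_iv/D_iv) = (1206.0205/80)/(540/20) = 15.0753/27 = 0.5583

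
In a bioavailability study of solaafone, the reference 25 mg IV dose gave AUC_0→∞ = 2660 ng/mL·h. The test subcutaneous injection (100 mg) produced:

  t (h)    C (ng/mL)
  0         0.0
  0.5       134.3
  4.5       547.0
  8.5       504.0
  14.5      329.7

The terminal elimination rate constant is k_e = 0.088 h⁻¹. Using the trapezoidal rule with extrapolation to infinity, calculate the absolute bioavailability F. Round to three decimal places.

Trapezoidal AUC_0→14.5 (subcutaneous injection):
  [0→0.5]: (0.0+134.3)/2 × 0.5 = 33.575
  [0.5→4.5]: (134.3+547.0)/2 × 4 = 1362.6
  [4.5→8.5]: (547.0+504.0)/2 × 4 = 2102.0
  [8.5→14.5]: (504.0+329.7)/2 × 6 = 2501.1
  Sum = 5999.275 ng/mL·h
Tail: C_last/k_e = 329.7/0.088 = 3746.591
AUC_0→∞ (subcutaneous injection) = 5999.275 + 3746.591 = 9745.866 ng/mL·h
F = (AUC_ev/D_ev)/(AUC_iv/D_iv) = (9745.866/100)/(2660/25) = 97.45866/106.4 = 0.9160

F = 0.916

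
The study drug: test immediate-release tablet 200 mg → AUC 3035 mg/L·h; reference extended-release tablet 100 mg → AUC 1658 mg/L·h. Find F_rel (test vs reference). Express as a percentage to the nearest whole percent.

F_rel = 92%

F_rel = (AUC_test/D_test) / (AUC_ref/D_ref)
      = (3035/200) / (1658/100)
      = 15.175 / 16.58 = 0.9153 = 91.53%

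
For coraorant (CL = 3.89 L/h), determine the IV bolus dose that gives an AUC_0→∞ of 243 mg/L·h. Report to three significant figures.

Dose = 945 mg

Dose_iv = CL × AUC_0→∞
     = 3.89 × 243 = 945.27 mg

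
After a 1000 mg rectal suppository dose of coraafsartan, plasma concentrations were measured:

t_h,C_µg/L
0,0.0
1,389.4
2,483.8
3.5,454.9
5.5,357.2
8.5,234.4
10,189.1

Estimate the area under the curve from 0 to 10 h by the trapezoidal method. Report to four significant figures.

Trapezoidal AUC_0→10:
  [0→1]: (0.0+389.4)/2 × 1 = 194.7
  [1→2]: (389.4+483.8)/2 × 1 = 436.6
  [2→3.5]: (483.8+454.9)/2 × 1.5 = 704.025
  [3.5→5.5]: (454.9+357.2)/2 × 2 = 812.1
  [5.5→8.5]: (357.2+234.4)/2 × 3 = 887.4
  [8.5→10]: (234.4+189.1)/2 × 1.5 = 317.625
  Sum = 3352.45 µg/L·h

AUC = 3352 µg/L·h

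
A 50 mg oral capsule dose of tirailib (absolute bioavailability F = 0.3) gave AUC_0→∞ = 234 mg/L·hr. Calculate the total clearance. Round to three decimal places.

CL = 0.064 L/hr

CL = F × Dose / AUC_0→∞
   = 0.3 × 50 / 234 = 0.0641026 L/hr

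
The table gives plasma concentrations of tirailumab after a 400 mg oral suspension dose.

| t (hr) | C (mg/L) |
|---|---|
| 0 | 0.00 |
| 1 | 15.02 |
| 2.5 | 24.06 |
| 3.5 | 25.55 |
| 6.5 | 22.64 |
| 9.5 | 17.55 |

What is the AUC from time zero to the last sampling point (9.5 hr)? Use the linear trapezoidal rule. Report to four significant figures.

Trapezoidal AUC_0→9.5:
  [0→1]: (0.00+15.02)/2 × 1 = 7.51
  [1→2.5]: (15.02+24.06)/2 × 1.5 = 29.31
  [2.5→3.5]: (24.06+25.55)/2 × 1 = 24.805
  [3.5→6.5]: (25.55+22.64)/2 × 3 = 72.285
  [6.5→9.5]: (22.64+17.55)/2 × 3 = 60.285
  Sum = 194.195 mg/L·hr

AUC = 194.2 mg/L·hr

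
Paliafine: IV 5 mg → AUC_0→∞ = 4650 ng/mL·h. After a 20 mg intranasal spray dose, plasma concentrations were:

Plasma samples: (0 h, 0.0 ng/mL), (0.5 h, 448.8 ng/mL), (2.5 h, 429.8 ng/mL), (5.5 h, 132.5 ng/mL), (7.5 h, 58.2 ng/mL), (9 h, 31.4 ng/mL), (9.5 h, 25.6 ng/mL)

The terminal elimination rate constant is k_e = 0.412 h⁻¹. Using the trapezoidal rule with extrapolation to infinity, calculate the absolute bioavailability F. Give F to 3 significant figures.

Trapezoidal AUC_0→9.5 (intranasal spray):
  [0→0.5]: (0.0+448.8)/2 × 0.5 = 112.2
  [0.5→2.5]: (448.8+429.8)/2 × 2 = 878.6
  [2.5→5.5]: (429.8+132.5)/2 × 3 = 843.45
  [5.5→7.5]: (132.5+58.2)/2 × 2 = 190.7
  [7.5→9]: (58.2+31.4)/2 × 1.5 = 67.2
  [9→9.5]: (31.4+25.6)/2 × 0.5 = 14.25
  Sum = 2106.4 ng/mL·h
Tail: C_last/k_e = 25.6/0.412 = 62.136
AUC_0→∞ (intranasal spray) = 2106.4 + 62.136 = 2168.536 ng/mL·h
F = (AUC_ev/D_ev)/(AUC_iv/D_iv) = (2168.536/20)/(4650/5) = 108.4268/930 = 0.1166

F = 0.117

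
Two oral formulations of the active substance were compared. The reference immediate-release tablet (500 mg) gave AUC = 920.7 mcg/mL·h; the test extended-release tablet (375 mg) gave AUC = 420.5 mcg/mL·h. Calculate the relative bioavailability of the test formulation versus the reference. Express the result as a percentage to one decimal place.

F_rel = (AUC_test/D_test) / (AUC_ref/D_ref)
      = (420.5/375) / (920.7/500)
      = 1.12133 / 1.8414 = 0.6090 = 60.90%

F_rel = 60.9%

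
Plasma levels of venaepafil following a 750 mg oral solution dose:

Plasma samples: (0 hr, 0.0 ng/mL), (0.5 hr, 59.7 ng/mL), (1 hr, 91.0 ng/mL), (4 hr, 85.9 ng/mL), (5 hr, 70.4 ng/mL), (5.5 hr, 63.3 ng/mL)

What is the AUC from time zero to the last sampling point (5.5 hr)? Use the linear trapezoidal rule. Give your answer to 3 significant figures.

AUC = 430 ng/mL·hr

Trapezoidal AUC_0→5.5:
  [0→0.5]: (0.0+59.7)/2 × 0.5 = 14.925
  [0.5→1]: (59.7+91.0)/2 × 0.5 = 37.675
  [1→4]: (91.0+85.9)/2 × 3 = 265.35
  [4→5]: (85.9+70.4)/2 × 1 = 78.15
  [5→5.5]: (70.4+63.3)/2 × 0.5 = 33.425
  Sum = 429.525 ng/mL·hr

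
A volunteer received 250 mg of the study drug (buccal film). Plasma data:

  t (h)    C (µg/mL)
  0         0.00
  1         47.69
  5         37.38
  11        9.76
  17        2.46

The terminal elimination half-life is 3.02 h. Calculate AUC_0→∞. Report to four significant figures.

AUC = 382.8 µg/mL·h

Trapezoidal AUC_0→17:
  [0→1]: (0.00+47.69)/2 × 1 = 23.845
  [1→5]: (47.69+37.38)/2 × 4 = 170.14
  [5→11]: (37.38+9.76)/2 × 6 = 141.42
  [11→17]: (9.76+2.46)/2 × 6 = 36.66
  Sum = 372.065 µg/mL·h
k_e = ln2 / t½ = 0.693147 / 3.02 = 0.2295 h^-1
Extrapolated tail: C_last / k_e = 2.46 / 0.2295 = 10.719
AUC_0→∞ = 372.065 + 10.719 = 382.784 µg/mL·h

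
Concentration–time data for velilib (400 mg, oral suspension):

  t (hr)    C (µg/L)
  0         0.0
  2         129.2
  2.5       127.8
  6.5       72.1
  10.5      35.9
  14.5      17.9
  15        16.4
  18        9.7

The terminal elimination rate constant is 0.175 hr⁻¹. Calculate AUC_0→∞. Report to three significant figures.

AUC = 1020 µg/L·hr

Trapezoidal AUC_0→18:
  [0→2]: (0.0+129.2)/2 × 2 = 129.2
  [2→2.5]: (129.2+127.8)/2 × 0.5 = 64.25
  [2.5→6.5]: (127.8+72.1)/2 × 4 = 399.8
  [6.5→10.5]: (72.1+35.9)/2 × 4 = 216.0
  [10.5→14.5]: (35.9+17.9)/2 × 4 = 107.6
  [14.5→15]: (17.9+16.4)/2 × 0.5 = 8.575
  [15→18]: (16.4+9.7)/2 × 3 = 39.15
  Sum = 964.575 µg/L·hr
Extrapolated tail: C_last / k_e = 9.7 / 0.175 = 55.429
AUC_0→∞ = 964.575 + 55.429 = 1020.004 µg/L·hr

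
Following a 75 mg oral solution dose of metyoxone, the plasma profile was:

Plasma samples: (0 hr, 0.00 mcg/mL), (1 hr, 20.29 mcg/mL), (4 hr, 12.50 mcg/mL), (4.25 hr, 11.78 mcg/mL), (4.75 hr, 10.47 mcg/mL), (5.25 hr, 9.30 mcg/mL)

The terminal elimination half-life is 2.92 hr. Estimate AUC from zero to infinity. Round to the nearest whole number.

AUC = 112 mcg/mL·hr

Trapezoidal AUC_0→5.25:
  [0→1]: (0.00+20.29)/2 × 1 = 10.145
  [1→4]: (20.29+12.50)/2 × 3 = 49.185
  [4→4.25]: (12.50+11.78)/2 × 0.25 = 3.035
  [4.25→4.75]: (11.78+10.47)/2 × 0.5 = 5.5625
  [4.75→5.25]: (10.47+9.30)/2 × 0.5 = 4.9425
  Sum = 72.87 mcg/mL·hr
k_e = ln2 / t½ = 0.693147 / 2.92 = 0.2374 hr^-1
Extrapolated tail: C_last / k_e = 9.30 / 0.2374 = 39.174
AUC_0→∞ = 72.87 + 39.174 = 112.044 mcg/mL·hr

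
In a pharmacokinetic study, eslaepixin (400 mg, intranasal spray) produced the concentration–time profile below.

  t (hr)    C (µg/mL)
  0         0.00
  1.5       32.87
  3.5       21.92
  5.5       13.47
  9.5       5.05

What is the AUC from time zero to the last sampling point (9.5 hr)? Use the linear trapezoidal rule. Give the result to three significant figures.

AUC = 152 µg/mL·hr

Trapezoidal AUC_0→9.5:
  [0→1.5]: (0.00+32.87)/2 × 1.5 = 24.6525
  [1.5→3.5]: (32.87+21.92)/2 × 2 = 54.79
  [3.5→5.5]: (21.92+13.47)/2 × 2 = 35.39
  [5.5→9.5]: (13.47+5.05)/2 × 4 = 37.04
  Sum = 151.8725 µg/mL·hr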